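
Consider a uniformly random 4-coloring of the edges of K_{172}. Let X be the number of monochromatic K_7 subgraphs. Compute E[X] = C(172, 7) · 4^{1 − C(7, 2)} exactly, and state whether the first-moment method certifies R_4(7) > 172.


E[X] = C(172, 7) · 4^{1 − 21} = 780842580024 · 4^{−20} = 780842580024/1099511627776.
As a reduced fraction: E[X] = 97605322503/137438953472 ≈ 0.7101722.
Is E[X] < 1? YES.
Since E[X] < 1, there exists a 4-coloring of K_{172} with no monochromatic K_7; hence R_4(7) > 172.

E[X] = 97605322503/137438953472 ≈ 0.7101722; E[X] < 1, so R_4(7) > 172.


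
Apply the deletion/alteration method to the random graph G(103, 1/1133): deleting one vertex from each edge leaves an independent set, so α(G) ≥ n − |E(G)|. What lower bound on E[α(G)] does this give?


E[|E(G)|] = C(103, 2)·p = 5253 · (1/1133) = 51/11.
E[α(G)] ≥ n − E[|E(G)|] = 103 − 51/11 = 1082/11.
Numerically: ≈ 98.363636.
(This is only a lower bound; the true E[α(G)] may be larger.)

E[α(G)] ≥ 1082/11 ≈ 98.363636.


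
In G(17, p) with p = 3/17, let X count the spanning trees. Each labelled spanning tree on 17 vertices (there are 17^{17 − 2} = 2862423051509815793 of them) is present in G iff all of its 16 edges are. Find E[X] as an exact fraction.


K_17 has 17^{17 − 2} = 2862423051509815793 labelled spanning trees.
For each such spanning tree H, let X_H = 1 if all 16 edges of H are present in G. Then P[X_H = 1] = p^{16} = (3/17)^{16} = 43046721/48661191875666868481.
By linearity: E[X] = Σ_H E[X_H] = 2862423051509815793 · p^{16} = 2862423051509815793 · 43046721/48661191875666868481 = 43046721/17.
Numerically: E[X] ≈ 2.5322e+06.

E[X] = 2862423051509815793 · (3/17)^{16} = 43046721/17 ≈ 2.5322e+06.


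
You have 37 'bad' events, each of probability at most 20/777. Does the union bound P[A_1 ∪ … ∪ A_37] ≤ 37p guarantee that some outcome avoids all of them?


Union bound: P[∪_{i=1}^{37} A_i] ≤ Σ_i P[A_i] ≤ 37·p = 37·(20/777) = 20/21.
Numerically: 20/21 ≈ 0.9524.
Is 20/21 < 1? YES.
Since P[∪ A_i] ≤ 20/21 < 1, the complement has P[∩ A_i^c] ≥ 1 − 20/21 = 1/21 > 0, so some outcome avoids every A_i.

37·p = 20/21 ≈ 0.9524; existence CERTIFIED by the union bound.


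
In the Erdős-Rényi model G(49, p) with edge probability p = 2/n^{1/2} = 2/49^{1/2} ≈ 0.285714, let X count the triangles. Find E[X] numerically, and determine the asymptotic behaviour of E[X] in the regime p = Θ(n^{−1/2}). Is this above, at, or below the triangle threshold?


Number of potential triangles: C(49, 3) = 18424.
Each occurs with probability p³ ≈ (0.285714)³ ≈ 2.33236152e-02.
By linearity: E[X] = C(49, 3)·p³ ≈ 18424 · 2.33236152e-02 ≈ 429.714286.
Since α = 1/2 < 1, p = c/n^{1/2} ≫ 1/n is above the triangle threshold p ~ 1/n. Asymptotically E[X] ~ (c³/6)·n^{3(1−α)} = (2³/6)·n^{1.5} → ∞; triangles are abundant w.h.p.

E[X] ≈ 429.714286; in regime p = Θ(1/n^{1/2}) E[X] diverges (above the triangle threshold p ~ 1/n).


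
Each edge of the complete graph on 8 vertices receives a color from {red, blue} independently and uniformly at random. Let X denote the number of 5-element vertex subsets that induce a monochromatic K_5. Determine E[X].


Let X = Σ_S X_S over the C(8, 5) = 56 subsets S of size 5, where X_S = 1 if the K_5 on S is monochromatic.
For a fixed S, the K_5 on S has C(5, 2) = 10 edges. P[all 10 edges red] = (1/2)^10, and likewise for blue, so P[monochromatic] = 2·(1/2)^10 = 2^{1 − 10} = 1/512.
By linearity of expectation: E[X] = C(8, 5) · 2^{1 − 10} = 56 · 1/512 = 7/64.
Numerically: E[X] ≈ 0.109.

E[X] = C(8,5)·2^(1−C(5,2)) = 7/64 ≈ 0.109.


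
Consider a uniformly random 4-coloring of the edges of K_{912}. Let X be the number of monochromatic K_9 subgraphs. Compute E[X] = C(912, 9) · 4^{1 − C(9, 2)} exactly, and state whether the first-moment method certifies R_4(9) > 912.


E[X] = C(912, 9) · 4^{1 − 36} = 1156095740032081475120 · 4^{−35} = 1156095740032081475120/1180591620717411303424.
As a reduced fraction: E[X] = 72255983752005092195/73786976294838206464 ≈ 0.9793.
Is E[X] < 1? YES.
Since E[X] < 1, there exists a 4-coloring of K_{912} with no monochromatic K_9; hence R_4(9) > 912.

E[X] = 72255983752005092195/73786976294838206464 ≈ 0.9793; E[X] < 1, so R_4(9) > 912.


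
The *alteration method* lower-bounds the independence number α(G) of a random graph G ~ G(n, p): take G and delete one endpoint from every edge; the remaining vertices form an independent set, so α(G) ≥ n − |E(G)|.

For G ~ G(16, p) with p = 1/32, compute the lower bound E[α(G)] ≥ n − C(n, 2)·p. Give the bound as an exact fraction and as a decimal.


E[|E(G)|] = C(16, 2)·p = 120 · (1/32) = 15/4.
E[α(G)] ≥ n − E[|E(G)|] = 16 − 15/4 = 49/4.
Numerically: ≈ 12.250000.
(This is only a lower bound; the true E[α(G)] may be larger.)

E[α(G)] ≥ 49/4 ≈ 12.250000.


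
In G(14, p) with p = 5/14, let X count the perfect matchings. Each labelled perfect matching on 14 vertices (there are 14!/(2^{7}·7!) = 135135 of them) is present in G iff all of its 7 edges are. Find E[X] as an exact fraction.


K_14 has 14!/(2^{7}·7!) = 135135 labelled perfect matchings.
For each such perfect matching H, let X_H = 1 if all 7 edges of H are present in G. Then P[X_H = 1] = p^{7} = (5/14)^{7} = 78125/105413504.
By linearity: E[X] = Σ_H E[X_H] = 135135 · p^{7} = 135135 · 78125/105413504 = 1508203125/15059072.
Numerically: E[X] ≈ 100.2.

E[X] = 135135 · (5/14)^{7} = 1508203125/15059072 ≈ 100.2.


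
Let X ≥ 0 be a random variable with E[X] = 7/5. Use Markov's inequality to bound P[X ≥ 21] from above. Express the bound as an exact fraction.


μ = E[X] = 7/5, a = 21.
Markov: P[X ≥ 21] ≤ μ/a = (7/5)/21 = 1/15.
Numerically: ≈ 0.067.
(Since a = 21 > μ = 1.400, the bound 1/15 is < 1 and informative.)

P[X ≥ 21] ≤ 1/15 ≈ 0.067.


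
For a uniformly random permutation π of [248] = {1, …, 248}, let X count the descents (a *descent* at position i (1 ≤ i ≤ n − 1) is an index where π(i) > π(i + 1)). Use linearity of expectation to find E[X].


Write X = Σ X_I over i = 1, …, 247, with X_I the indicator of one descent.
There are 247 indicators.
For each fixed i, the pair (π(i), π(i+1)) is a uniformly random ordered pair of distinct values from {1, …, 248}; by symmetry P[π(i) > π(i+1)] = 1/2.
By linearity: E[X] = 247 · (1/2) = (248 − 1) · (1/2) = 247/2 ≈ 123.500.

E[X] = 247/2 = 123.500.


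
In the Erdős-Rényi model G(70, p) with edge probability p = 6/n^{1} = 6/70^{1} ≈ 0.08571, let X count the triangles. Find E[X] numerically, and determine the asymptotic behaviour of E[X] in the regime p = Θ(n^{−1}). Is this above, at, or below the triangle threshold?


Number of potential triangles: C(70, 3) = 54740.
Each occurs with probability p³ ≈ (0.08571)³ ≈ 6.297376e-04.
By linearity: E[X] = C(70, 3)·p³ ≈ 54740 · 6.297376e-04 ≈ 34.4718.
Here α = 1, so p = 6/n is exactly at the triangle threshold p ~ 1/n. Asymptotically E[X] → c³/6 = 6³/6 = 36 ≈ 36.0000, a bounded constant. In this regime the triangle count is asymptotically Poisson(c³/6).

E[X] ≈ 34.4718; in regime p = Θ(1/n^{1}) E[X] stays bounded (at the triangle threshold p ~ 1/n).


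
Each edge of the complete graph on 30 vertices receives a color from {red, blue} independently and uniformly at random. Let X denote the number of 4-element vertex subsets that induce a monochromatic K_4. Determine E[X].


Let X = Σ_S X_S over the C(30, 4) = 27405 subsets S of size 4, where X_S = 1 if the K_4 on S is monochromatic.
For a fixed S, the K_4 on S has C(4, 2) = 6 edges. P[all 6 edges red] = (1/2)^6, and likewise for blue, so P[monochromatic] = 2·(1/2)^6 = 2^{1 − 6} = 1/32.
By linearity of expectation: E[X] = C(30, 4) · 2^{1 − 6} = 27405 · 1/32 = 27405/32.
Numerically: E[X] ≈ 856.406.

E[X] = C(30,4)·2^(1−C(4,2)) = 27405/32 ≈ 856.406.


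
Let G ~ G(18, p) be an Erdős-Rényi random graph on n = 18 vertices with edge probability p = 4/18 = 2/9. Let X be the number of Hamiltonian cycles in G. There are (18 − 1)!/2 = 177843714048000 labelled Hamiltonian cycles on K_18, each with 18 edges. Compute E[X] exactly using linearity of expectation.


K_18 has (18 − 1)!/2 = 177843714048000 labelled Hamiltonian cycles.
For each such Hamiltonian cycle H, let X_H = 1 if all 18 edges of H are present in G. Then P[X_H = 1] = p^{18} = (2/9)^{18} = 262144/150094635296999121.
Summing the indicators: E[X] = Σ_H E[X_H] = 177843714048000 · p^{18} = 177843714048000 · 262144/150094635296999121 = 63951526166528000/205891132094649.
Numerically: E[X] ≈ 311.

E[X] = 177843714048000 · (2/9)^{18} = 63951526166528000/205891132094649 ≈ 311.


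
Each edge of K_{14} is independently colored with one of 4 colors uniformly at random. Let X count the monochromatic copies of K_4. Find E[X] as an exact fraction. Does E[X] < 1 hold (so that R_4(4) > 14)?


E[X] = C(14, 4) · 4^{1 − 6} = 1001 · 4^{−5} = 1001/1024.
As a reduced fraction: E[X] = 1001/1024 ≈ 0.97754.
Is E[X] < 1? YES.
Since E[X] < 1, there exists a 4-coloring of K_{14} with no monochromatic K_4; hence R_4(4) > 14.

E[X] = 1001/1024 ≈ 0.97754; E[X] < 1, so R_4(4) > 14.


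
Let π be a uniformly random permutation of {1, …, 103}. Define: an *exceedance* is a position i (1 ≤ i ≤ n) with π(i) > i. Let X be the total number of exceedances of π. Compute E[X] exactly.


Write X = Σ_{i=1}^{103} X_i, where X_i = 1_{π(i) > i}.
For each fixed i, π(i) is uniform over {1, …, 103} (marginal of a uniform permutation), so P[π(i) > i] = (n − i)/n. Summing: Σ_{i=1}^{103} (n − i)/n = (0 + 1 + … + 102)/103 = 103(103 − 1)/(2·103) = (103 − 1)/2.
Hence E[X] = Σ_{i=1}^{103} (103 − i)/103 = 51 ≈ 51.000000.

E[X] = 51 = 51.000000.


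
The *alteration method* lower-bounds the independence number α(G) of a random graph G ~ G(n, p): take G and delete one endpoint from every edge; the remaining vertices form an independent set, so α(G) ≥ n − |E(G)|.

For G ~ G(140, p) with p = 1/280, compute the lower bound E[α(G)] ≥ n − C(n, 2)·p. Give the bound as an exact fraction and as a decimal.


E[|E(G)|] = C(140, 2)·p = 9730 · (1/280) = 139/4.
E[α(G)] ≥ n − E[|E(G)|] = 140 − 139/4 = 421/4.
Numerically: ≈ 105.25000.
(This is only a lower bound; the true E[α(G)] may be larger.)

E[α(G)] ≥ 421/4 ≈ 105.25000.


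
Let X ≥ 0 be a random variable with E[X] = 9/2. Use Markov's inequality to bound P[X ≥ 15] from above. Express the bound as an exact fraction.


μ = E[X] = 9/2, a = 15.
Markov: P[X ≥ 15] ≤ μ/a = (9/2)/15 = 3/10.
Numerically: ≈ 0.300.
(Since a = 15 > μ = 4.500, the bound 3/10 is < 1 and informative.)

P[X ≥ 15] ≤ 3/10 ≈ 0.300.


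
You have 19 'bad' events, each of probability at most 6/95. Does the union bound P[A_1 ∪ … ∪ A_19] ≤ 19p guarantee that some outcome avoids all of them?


Union bound: P[∪_{i=1}^{19} A_i] ≤ Σ_i P[A_i] ≤ 19·p = 19·(6/95) = 6/5.
Numerically: 6/5 ≈ 1.200000.
Is 6/5 < 1? NO.
Since the bound 6/5 is ≥ 1, the union bound is uninformative here; it does NOT by itself certify existence.

19·p = 6/5 ≈ 1.200000; existence NOT certified by the union bound.


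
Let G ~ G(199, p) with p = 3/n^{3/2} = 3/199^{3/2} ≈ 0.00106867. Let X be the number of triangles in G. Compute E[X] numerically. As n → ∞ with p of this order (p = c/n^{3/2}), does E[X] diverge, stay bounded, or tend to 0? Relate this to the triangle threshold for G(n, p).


Number of potential triangles: C(199, 3) = 1293699.
Each occurs with probability p³ ≈ (0.00106867)³ ≈ 1.22046385e-09.
By linearity: E[X] = C(199, 3)·p³ ≈ 1293699 · 1.22046385e-09 ≈ 0.001579.
Since α = 3/2 > 1, p = c/n^{3/2} = o(1/n) is below the triangle threshold p ~ 1/n. Asymptotically E[X] ~ (c³/6)·n^{3(1−α)} = (3³/6)·n^{-1.5} → 0, so by Markov's inequality G has no triangles w.h.p.

E[X] ≈ 0.001579; in regime p = Θ(1/n^{3/2}) E[X] tends to 0 (below the triangle threshold p ~ 1/n).


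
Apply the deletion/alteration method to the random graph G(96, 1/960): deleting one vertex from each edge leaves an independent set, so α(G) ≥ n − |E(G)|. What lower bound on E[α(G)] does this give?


E[|E(G)|] = C(96, 2)·p = 4560 · (1/960) = 19/4.
E[α(G)] ≥ n − E[|E(G)|] = 96 − 19/4 = 365/4.
Numerically: ≈ 91.250000.
(This is only a lower bound; the true E[α(G)] may be larger.)

E[α(G)] ≥ 365/4 ≈ 91.250000.


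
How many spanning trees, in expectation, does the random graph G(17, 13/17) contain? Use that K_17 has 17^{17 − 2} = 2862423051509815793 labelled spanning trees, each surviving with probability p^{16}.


K_17 has 17^{17 − 2} = 2862423051509815793 labelled spanning trees.
For each such spanning tree H, let X_H = 1 if all 16 edges of H are present in G. Then P[X_H = 1] = p^{16} = (13/17)^{16} = 665416609183179841/48661191875666868481.
By linearity of expectation: E[X] = Σ_H E[X_H] = 2862423051509815793 · p^{16} = 2862423051509815793 · 665416609183179841/48661191875666868481 = 665416609183179841/17.
Numerically: E[X] ≈ 3.9142e+16.

E[X] = 2862423051509815793 · (13/17)^{16} = 665416609183179841/17 ≈ 3.9142e+16.


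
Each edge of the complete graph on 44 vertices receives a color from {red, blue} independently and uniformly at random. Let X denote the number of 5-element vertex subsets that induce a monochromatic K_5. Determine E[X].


Let X = Σ_S X_S over the C(44, 5) = 1086008 subsets S of size 5, where X_S = 1 if the K_5 on S is monochromatic.
For a fixed S, the K_5 on S has C(5, 2) = 10 edges. P[all 10 edges red] = (1/2)^10, and likewise for blue, so P[monochromatic] = 2·(1/2)^10 = 2^{1 − 10} = 1/512.
Summing: E[X] = C(44, 5) · 2^{1 − 10} = 1086008 · 1/512 = 135751/64.
Numerically: E[X] ≈ 2121.10938.

E[X] = C(44,5)·2^(1−C(5,2)) = 135751/64 ≈ 2121.10938.


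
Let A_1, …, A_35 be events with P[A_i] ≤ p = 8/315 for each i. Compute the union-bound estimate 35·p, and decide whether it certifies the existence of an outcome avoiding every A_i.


Union bound: P[∪_{i=1}^{35} A_i] ≤ Σ_i P[A_i] ≤ 35·p = 35·(8/315) = 8/9.
Numerically: 8/9 ≈ 0.88889.
Is 8/9 < 1? YES.
Since P[∪ A_i] ≤ 8/9 < 1, the complement has P[∩ A_i^c] ≥ 1 − 8/9 = 1/9 > 0, so some outcome avoids every A_i.

35·p = 8/9 ≈ 0.88889; existence CERTIFIED by the union bound.


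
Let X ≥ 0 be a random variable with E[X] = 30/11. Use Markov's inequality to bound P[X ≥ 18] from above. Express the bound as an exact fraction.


μ = E[X] = 30/11, a = 18.
Markov: P[X ≥ 18] ≤ μ/a = (30/11)/18 = 5/33.
Numerically: ≈ 0.1515.
(Since a = 18 > μ = 2.7273, the bound 5/33 is < 1 and informative.)

P[X ≥ 18] ≤ 5/33 ≈ 0.1515.


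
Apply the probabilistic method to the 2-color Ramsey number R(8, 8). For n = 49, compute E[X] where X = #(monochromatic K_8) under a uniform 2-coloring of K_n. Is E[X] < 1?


E[X] = C(49, 8) · 2^{1 − 28} = 450978066 · 2^{−27} = 450978066/134217728.
As a reduced fraction: E[X] = 225489033/67108864 ≈ 3.360048.
Is E[X] < 1? NO.
Since E[X] ≥ 1, the first-moment bound is inconclusive at n = 49; it does NOT by itself certify R(8, 8) > 49.

E[X] = 225489033/67108864 ≈ 3.360048; E[X] ≥ 1; first-moment method inconclusive here.


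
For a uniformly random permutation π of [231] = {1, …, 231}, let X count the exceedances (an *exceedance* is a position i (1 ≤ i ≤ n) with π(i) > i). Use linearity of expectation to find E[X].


Write X = Σ_{i=1}^{231} X_i, where X_i = 1_{π(i) > i}.
For each fixed i, π(i) is uniform over {1, …, 231} (marginal of a uniform permutation), so P[π(i) > i] = (n − i)/n. Summing: Σ_{i=1}^{231} (n − i)/n = (0 + 1 + … + 230)/231 = 231(231 − 1)/(2·231) = (231 − 1)/2.
Hence E[X] = Σ_{i=1}^{231} (231 − i)/231 = 115 ≈ 115.00000.

E[X] = 115 = 115.00000.


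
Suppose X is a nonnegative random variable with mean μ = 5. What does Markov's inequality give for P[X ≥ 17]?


μ = E[X] = 5, a = 17.
Markov: P[X ≥ 17] ≤ μ/a = (5)/17 = 5/17.
Numerically: ≈ 0.294.
(Since a = 17 > μ = 5.000, the bound 5/17 is < 1 and informative.)

P[X ≥ 17] ≤ 5/17 ≈ 0.294.


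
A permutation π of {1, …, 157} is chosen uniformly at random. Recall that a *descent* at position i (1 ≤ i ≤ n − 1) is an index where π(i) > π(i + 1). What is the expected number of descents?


Write X = Σ X_I over i = 1, …, 156, with X_I the indicator of one descent.
There are 156 indicators.
For each fixed i, the pair (π(i), π(i+1)) is a uniformly random ordered pair of distinct values from {1, …, 157}; by symmetry P[π(i) > π(i+1)] = 1/2.
By linearity: E[X] = 156 · (1/2) = (157 − 1) · (1/2) = 78 ≈ 78.000.

E[X] = 78 = 78.000.


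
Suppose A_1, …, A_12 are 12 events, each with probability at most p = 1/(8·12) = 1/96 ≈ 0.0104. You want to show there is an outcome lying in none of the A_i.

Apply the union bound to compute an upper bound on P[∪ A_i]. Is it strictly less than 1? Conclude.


Union bound: P[∪_{i=1}^{12} A_i] ≤ Σ_i P[A_i] ≤ 12·p = 12·(1/96) = 1/8.
Numerically: 1/8 ≈ 0.1250.
Is 1/8 < 1? YES.
Since P[∪ A_i] ≤ 1/8 < 1, the complement has P[∩ A_i^c] ≥ 1 − 1/8 = 7/8 > 0, so some outcome avoids every A_i.

12·p = 1/8 ≈ 0.1250; existence CERTIFIED by the union bound.


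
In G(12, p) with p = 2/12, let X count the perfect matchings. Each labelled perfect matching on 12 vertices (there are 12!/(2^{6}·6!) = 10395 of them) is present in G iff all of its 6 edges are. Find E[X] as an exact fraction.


K_12 has 12!/(2^{6}·6!) = 10395 labelled perfect matchings.
For each such perfect matching H, let X_H = 1 if all 6 edges of H are present in G. Then P[X_H = 1] = p^{6} = (1/6)^{6} = 1/46656.
Summing the indicators: E[X] = Σ_H E[X_H] = 10395 · p^{6} = 10395 · 1/46656 = 385/1728.
Numerically: E[X] ≈ 0.2228.

E[X] = 10395 · (1/6)^{6} = 385/1728 ≈ 0.2228.


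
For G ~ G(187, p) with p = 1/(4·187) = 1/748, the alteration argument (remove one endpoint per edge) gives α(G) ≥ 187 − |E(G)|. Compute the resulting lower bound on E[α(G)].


E[|E(G)|] = C(187, 2)·p = 17391 · (1/748) = 93/4.
E[α(G)] ≥ n − E[|E(G)|] = 187 − 93/4 = 655/4.
Numerically: ≈ 163.750.
(This is only a lower bound; the true E[α(G)] may be larger.)

E[α(G)] ≥ 655/4 ≈ 163.750.


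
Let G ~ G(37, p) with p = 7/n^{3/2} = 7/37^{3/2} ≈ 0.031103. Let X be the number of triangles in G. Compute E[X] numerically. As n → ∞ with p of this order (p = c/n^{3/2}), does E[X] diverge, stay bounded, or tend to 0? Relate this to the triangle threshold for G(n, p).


Number of potential triangles: C(37, 3) = 7770.
Each occurs with probability p³ ≈ (0.031103)³ ≈ 3.0087518e-05.
By linearity: E[X] = C(37, 3)·p³ ≈ 7770 · 3.0087518e-05 ≈ 0.23378.
Since α = 3/2 > 1, p = c/n^{3/2} = o(1/n) is below the triangle threshold p ~ 1/n. Asymptotically E[X] ~ (c³/6)·n^{3(1−α)} = (7³/6)·n^{-1.5} → 0, so by Markov's inequality G has no triangles w.h.p.

E[X] ≈ 0.23378; in regime p = Θ(1/n^{3/2}) E[X] tends to 0 (below the triangle threshold p ~ 1/n).


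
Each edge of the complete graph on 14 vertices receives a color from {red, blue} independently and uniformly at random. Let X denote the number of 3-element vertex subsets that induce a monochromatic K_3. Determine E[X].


Let X = Σ_S X_S over the C(14, 3) = 364 subsets S of size 3, where X_S = 1 if the K_3 on S is monochromatic.
For a fixed S, the K_3 on S has C(3, 2) = 3 edges. P[all 3 edges red] = (1/2)^3, and likewise for blue, so P[monochromatic] = 2·(1/2)^3 = 2^{1 − 3} = 1/4.
By linearity: E[X] = C(14, 3) · 2^{1 − 3} = 364 · 1/4 = 91.
Numerically: E[X] ≈ 91.000000.

E[X] = C(14,3)·2^(1−C(3,2)) = 91 ≈ 91.000000.


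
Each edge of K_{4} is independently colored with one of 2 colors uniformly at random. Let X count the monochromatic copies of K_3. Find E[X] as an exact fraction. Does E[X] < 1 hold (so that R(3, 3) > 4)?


E[X] = C(4, 3) · 2^{1 − 3} = 4 · 2^{−2} = 4/4.
As a reduced fraction: E[X] = 1 ≈ 1.0000.
Is E[X] < 1? NO.
Since E[X] ≥ 1, the first-moment bound is inconclusive at n = 4; it does NOT by itself certify R(3, 3) > 4.

E[X] = 1 ≈ 1.0000; E[X] ≥ 1; first-moment method inconclusive here.


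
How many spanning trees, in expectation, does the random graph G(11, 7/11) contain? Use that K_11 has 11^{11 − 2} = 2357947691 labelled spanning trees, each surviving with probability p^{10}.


K_11 has 11^{11 − 2} = 2357947691 labelled spanning trees.
For each such spanning tree H, let X_H = 1 if all 10 edges of H are present in G. Then P[X_H = 1] = p^{10} = (7/11)^{10} = 282475249/25937424601.
Summing the indicators: E[X] = Σ_H E[X_H] = 2357947691 · p^{10} = 2357947691 · 282475249/25937424601 = 282475249/11.
Numerically: E[X] ≈ 2.568e+07.

E[X] = 2357947691 · (7/11)^{10} = 282475249/11 ≈ 2.568e+07.


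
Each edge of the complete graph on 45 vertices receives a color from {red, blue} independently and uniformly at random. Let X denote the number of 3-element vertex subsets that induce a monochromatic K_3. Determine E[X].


Let X = Σ_S X_S over the C(45, 3) = 14190 subsets S of size 3, where X_S = 1 if the K_3 on S is monochromatic.
For a fixed S, the K_3 on S has C(3, 2) = 3 edges. P[all 3 edges red] = (1/2)^3, and likewise for blue, so P[monochromatic] = 2·(1/2)^3 = 2^{1 − 3} = 1/4.
Summing: E[X] = C(45, 3) · 2^{1 − 3} = 14190 · 1/4 = 7095/2.
Numerically: E[X] ≈ 3547.5000.

E[X] = C(45,3)·2^(1−C(3,2)) = 7095/2 ≈ 3547.5000.


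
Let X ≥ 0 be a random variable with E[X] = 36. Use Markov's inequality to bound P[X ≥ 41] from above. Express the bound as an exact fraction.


μ = E[X] = 36, a = 41.
Markov: P[X ≥ 41] ≤ μ/a = (36)/41 = 36/41.
Numerically: ≈ 0.87805.
(Since a = 41 > μ = 36.00000, the bound 36/41 is < 1 and informative.)

P[X ≥ 41] ≤ 36/41 ≈ 0.87805.


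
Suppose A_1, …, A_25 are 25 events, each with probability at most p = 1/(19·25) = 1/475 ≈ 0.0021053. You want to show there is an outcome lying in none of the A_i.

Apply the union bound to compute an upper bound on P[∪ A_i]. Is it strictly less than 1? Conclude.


Union bound: P[∪_{i=1}^{25} A_i] ≤ Σ_i P[A_i] ≤ 25·p = 25·(1/475) = 1/19.
Numerically: 1/19 ≈ 0.0526316.
Is 1/19 < 1? YES.
Since P[∪ A_i] ≤ 1/19 < 1, the complement has P[∩ A_i^c] ≥ 1 − 1/19 = 18/19 > 0, so some outcome avoids every A_i.

25·p = 1/19 ≈ 0.0526316; existence CERTIFIED by the union bound.


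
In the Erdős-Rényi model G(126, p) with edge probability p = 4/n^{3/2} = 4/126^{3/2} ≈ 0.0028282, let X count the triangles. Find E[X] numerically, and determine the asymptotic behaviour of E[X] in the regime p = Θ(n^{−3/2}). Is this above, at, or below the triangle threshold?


Number of potential triangles: C(126, 3) = 325500.
Each occurs with probability p³ ≈ (0.0028282)³ ≈ 2.2621038e-08.
By linearity: E[X] = C(126, 3)·p³ ≈ 325500 · 2.2621038e-08 ≈ 0.00736.
Since α = 3/2 > 1, p = c/n^{3/2} = o(1/n) is below the triangle threshold p ~ 1/n. Asymptotically E[X] ~ (c³/6)·n^{3(1−α)} = (4³/6)·n^{-1.5} → 0, so by Markov's inequality G has no triangles w.h.p.

E[X] ≈ 0.00736; in regime p = Θ(1/n^{3/2}) E[X] tends to 0 (below the triangle threshold p ~ 1/n).


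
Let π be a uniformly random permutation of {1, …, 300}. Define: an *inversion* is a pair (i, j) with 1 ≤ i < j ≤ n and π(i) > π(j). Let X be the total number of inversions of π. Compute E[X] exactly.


Write X = Σ X_I over the C(300, 2) = 44850 pairs i < j, with X_I the indicator of one inversion.
There are 44850 indicators.
For each fixed pair i < j, the values π(i) and π(j) are two distinct elements of {1, …, 300} in uniformly random order; by symmetry P[π(i) > π(j)] = 1/2.
By linearity: E[X] = 44850 · (1/2) = C(300, 2) · (1/2) = 44850/2 = 22425 ≈ 22425.0000.

E[X] = 22425 = 22425.0000.


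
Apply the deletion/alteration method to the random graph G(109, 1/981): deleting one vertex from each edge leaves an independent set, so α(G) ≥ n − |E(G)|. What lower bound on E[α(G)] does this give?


E[|E(G)|] = C(109, 2)·p = 5886 · (1/981) = 6.
E[α(G)] ≥ n − E[|E(G)|] = 109 − 6 = 103.
Numerically: ≈ 103.0000.
(This is only a lower bound; the true E[α(G)] may be larger.)

E[α(G)] ≥ 103 ≈ 103.0000.


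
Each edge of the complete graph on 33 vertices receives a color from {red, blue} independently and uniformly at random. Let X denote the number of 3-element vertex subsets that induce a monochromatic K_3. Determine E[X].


Let X = Σ_S X_S over the C(33, 3) = 5456 subsets S of size 3, where X_S = 1 if the K_3 on S is monochromatic.
For a fixed S, the K_3 on S has C(3, 2) = 3 edges. P[all 3 edges red] = (1/2)^3, and likewise for blue, so P[monochromatic] = 2·(1/2)^3 = 2^{1 − 3} = 1/4.
By linearity: E[X] = C(33, 3) · 2^{1 − 3} = 5456 · 1/4 = 1364.
Numerically: E[X] ≈ 1364.0000.

E[X] = C(33,3)·2^(1−C(3,2)) = 1364 ≈ 1364.0000.


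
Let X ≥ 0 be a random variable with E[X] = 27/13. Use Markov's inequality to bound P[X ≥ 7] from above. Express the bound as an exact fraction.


μ = E[X] = 27/13, a = 7.
Markov: P[X ≥ 7] ≤ μ/a = (27/13)/7 = 27/91.
Numerically: ≈ 0.296703.
(Since a = 7 > μ = 2.076923, the bound 27/91 is < 1 and informative.)

P[X ≥ 7] ≤ 27/91 ≈ 0.296703.


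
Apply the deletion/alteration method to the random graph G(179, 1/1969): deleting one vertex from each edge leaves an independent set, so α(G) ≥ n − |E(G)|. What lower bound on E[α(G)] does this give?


E[|E(G)|] = C(179, 2)·p = 15931 · (1/1969) = 89/11.
E[α(G)] ≥ n − E[|E(G)|] = 179 − 89/11 = 1880/11.
Numerically: ≈ 170.909091.
(This is only a lower bound; the true E[α(G)] may be larger.)

E[α(G)] ≥ 1880/11 ≈ 170.909091.


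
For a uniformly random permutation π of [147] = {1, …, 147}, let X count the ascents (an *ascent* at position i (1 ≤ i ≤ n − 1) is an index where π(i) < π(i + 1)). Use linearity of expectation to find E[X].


Write X = Σ X_I over i = 1, …, 146, with X_I the indicator of one ascent.
There are 146 indicators.
For each fixed i, the pair (π(i), π(i+1)) is a uniformly random ordered pair of distinct values from {1, …, 147}; by symmetry P[π(i) < π(i+1)] = 1/2.
By linearity: E[X] = 146 · (1/2) = (147 − 1) · (1/2) = 73 ≈ 73.000.

E[X] = 73 = 73.000.


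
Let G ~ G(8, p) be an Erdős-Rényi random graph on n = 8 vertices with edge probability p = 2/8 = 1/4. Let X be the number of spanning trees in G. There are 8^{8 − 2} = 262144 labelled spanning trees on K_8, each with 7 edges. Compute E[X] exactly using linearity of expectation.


K_8 has 8^{8 − 2} = 262144 labelled spanning trees.
For each such spanning tree H, let X_H = 1 if all 7 edges of H are present in G. Then P[X_H = 1] = p^{7} = (1/4)^{7} = 1/16384.
By linearity: E[X] = Σ_H E[X_H] = 262144 · p^{7} = 262144 · 1/16384 = 16.
Numerically: E[X] ≈ 16.

E[X] = 262144 · (1/4)^{7} = 16 ≈ 16.


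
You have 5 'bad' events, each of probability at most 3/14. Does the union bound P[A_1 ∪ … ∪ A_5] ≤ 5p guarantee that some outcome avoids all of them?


Union bound: P[∪_{i=1}^{5} A_i] ≤ Σ_i P[A_i] ≤ 5·p = 5·(3/14) = 15/14.
Numerically: 15/14 ≈ 1.071.
Is 15/14 < 1? NO.
Since the bound 15/14 is ≥ 1, the union bound is uninformative here; it does NOT by itself certify existence.

5·p = 15/14 ≈ 1.071; existence NOT certified by the union bound.


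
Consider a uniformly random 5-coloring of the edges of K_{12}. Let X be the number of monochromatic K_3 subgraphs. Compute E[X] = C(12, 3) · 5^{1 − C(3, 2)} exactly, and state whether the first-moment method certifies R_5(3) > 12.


E[X] = C(12, 3) · 5^{1 − 3} = 220 · 5^{−2} = 220/25.
As a reduced fraction: E[X] = 44/5 ≈ 8.8000000.
Is E[X] < 1? NO.
Since E[X] ≥ 1, the first-moment bound is inconclusive at n = 12; it does NOT by itself certify R_5(3) > 12.

E[X] = 44/5 ≈ 8.8000000; E[X] ≥ 1; first-moment method inconclusive here.


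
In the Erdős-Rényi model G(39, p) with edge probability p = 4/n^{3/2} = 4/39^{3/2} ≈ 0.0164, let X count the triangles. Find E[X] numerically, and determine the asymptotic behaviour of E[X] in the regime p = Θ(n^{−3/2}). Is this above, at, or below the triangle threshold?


Number of potential triangles: C(39, 3) = 9139.
Each occurs with probability p³ ≈ (0.0164)³ ≈ 4.42985e-06.
By linearity: E[X] = C(39, 3)·p³ ≈ 9139 · 4.42985e-06 ≈ 0.040.
Since α = 3/2 > 1, p = c/n^{3/2} = o(1/n) is below the triangle threshold p ~ 1/n. Asymptotically E[X] ~ (c³/6)·n^{3(1−α)} = (4³/6)·n^{-1.5} → 0, so by Markov's inequality G has no triangles w.h.p.

E[X] ≈ 0.040; in regime p = Θ(1/n^{3/2}) E[X] tends to 0 (below the triangle threshold p ~ 1/n).


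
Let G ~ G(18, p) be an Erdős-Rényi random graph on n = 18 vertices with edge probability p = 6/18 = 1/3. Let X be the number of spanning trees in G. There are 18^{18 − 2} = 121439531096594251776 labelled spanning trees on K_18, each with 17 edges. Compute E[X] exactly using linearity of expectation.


K_18 has 18^{18 − 2} = 121439531096594251776 labelled spanning trees.
For each such spanning tree H, let X_H = 1 if all 17 edges of H are present in G. Then P[X_H = 1] = p^{17} = (1/3)^{17} = 1/129140163.
By linearity: E[X] = Σ_H E[X_H] = 121439531096594251776 · p^{17} = 121439531096594251776 · 1/129140163 = 940369969152.
Numerically: E[X] ≈ 9.4037e+11.

E[X] = 121439531096594251776 · (1/3)^{17} = 940369969152 ≈ 9.4037e+11.


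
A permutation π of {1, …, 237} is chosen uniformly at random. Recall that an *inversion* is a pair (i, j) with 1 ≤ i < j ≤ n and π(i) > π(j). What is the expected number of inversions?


Write X = Σ X_I over the C(237, 2) = 27966 pairs i < j, with X_I the indicator of one inversion.
There are 27966 indicators.
For each fixed pair i < j, the values π(i) and π(j) are two distinct elements of {1, …, 237} in uniformly random order; by symmetry P[π(i) > π(j)] = 1/2.
By linearity: E[X] = 27966 · (1/2) = C(237, 2) · (1/2) = 27966/2 = 13983 ≈ 13983.000000.

E[X] = 13983 = 13983.000000.


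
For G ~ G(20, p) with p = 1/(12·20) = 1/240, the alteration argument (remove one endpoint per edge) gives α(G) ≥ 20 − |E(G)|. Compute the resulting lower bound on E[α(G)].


E[|E(G)|] = C(20, 2)·p = 190 · (1/240) = 19/24.
E[α(G)] ≥ n − E[|E(G)|] = 20 − 19/24 = 461/24.
Numerically: ≈ 19.2083.
(This is only a lower bound; the true E[α(G)] may be larger.)

E[α(G)] ≥ 461/24 ≈ 19.2083.


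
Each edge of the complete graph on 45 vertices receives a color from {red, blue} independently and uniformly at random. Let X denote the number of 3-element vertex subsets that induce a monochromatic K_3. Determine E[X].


Let X = Σ_S X_S over the C(45, 3) = 14190 subsets S of size 3, where X_S = 1 if the K_3 on S is monochromatic.
For a fixed S, the K_3 on S has C(3, 2) = 3 edges. P[all 3 edges red] = (1/2)^3, and likewise for blue, so P[monochromatic] = 2·(1/2)^3 = 2^{1 − 3} = 1/4.
By linearity of expectation: E[X] = C(45, 3) · 2^{1 − 3} = 14190 · 1/4 = 7095/2.
Numerically: E[X] ≈ 3547.50000.

E[X] = C(45,3)·2^(1−C(3,2)) = 7095/2 ≈ 3547.50000.


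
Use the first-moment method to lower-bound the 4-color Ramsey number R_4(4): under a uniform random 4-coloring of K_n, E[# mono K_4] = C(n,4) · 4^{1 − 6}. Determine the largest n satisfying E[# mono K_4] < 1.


We need C(n, 4) · 4^{1 − 6} < 1, i.e. C(n, 4) < 4^{6 − 1} = 1024.
Check values of n near the boundary:
  n = 9: C(9, 4) = 126; 126 < 1024? YES
  n = 10: C(10, 4) = 210; 210 < 1024? YES
  n = 11: C(11, 4) = 330; 330 < 1024? YES
  n = 12: C(12, 4) = 495; 495 < 1024? YES
  n = 13: C(13, 4) = 715; 715 < 1024? YES
  n = 14: C(14, 4) = 1001; 1001 < 1024? YES
  n = 15: C(15, 4) = 1365; 1365 < 1024? NO
The largest n with C(n, 4) < 1024 is n = 14 (where E[X] = 1001/1024 ≈ 0.978). Hence R_4(4) > 14, i.e. R_4(4) ≥ 15.

Largest n = 14; hence R_4(4) > 14.


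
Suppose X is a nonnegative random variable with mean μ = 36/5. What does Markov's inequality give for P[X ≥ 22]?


μ = E[X] = 36/5, a = 22.
Markov: P[X ≥ 22] ≤ μ/a = (36/5)/22 = 18/55.
Numerically: ≈ 0.327273.
(Since a = 22 > μ = 7.200000, the bound 18/55 is < 1 and informative.)

P[X ≥ 22] ≤ 18/55 ≈ 0.327273.


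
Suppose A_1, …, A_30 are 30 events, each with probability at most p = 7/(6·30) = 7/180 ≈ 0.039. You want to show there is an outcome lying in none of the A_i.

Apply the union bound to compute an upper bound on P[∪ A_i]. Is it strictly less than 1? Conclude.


Union bound: P[∪_{i=1}^{30} A_i] ≤ Σ_i P[A_i] ≤ 30·p = 30·(7/180) = 7/6.
Numerically: 7/6 ≈ 1.167.
Is 7/6 < 1? NO.
Since the bound 7/6 is ≥ 1, the union bound is uninformative here; it does NOT by itself certify existence.

30·p = 7/6 ≈ 1.167; existence NOT certified by the union bound.


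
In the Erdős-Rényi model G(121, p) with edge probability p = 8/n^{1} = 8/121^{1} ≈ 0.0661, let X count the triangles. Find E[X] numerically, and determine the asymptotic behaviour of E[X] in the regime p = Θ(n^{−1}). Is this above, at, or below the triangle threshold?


Number of potential triangles: C(121, 3) = 287980.
Each occurs with probability p³ ≈ (0.0661)³ ≈ 2.89011e-04.
By linearity: E[X] = C(121, 3)·p³ ≈ 287980 · 2.89011e-04 ≈ 83.229.
Here α = 1, so p = 8/n is exactly at the triangle threshold p ~ 1/n. Asymptotically E[X] → c³/6 = 8³/6 = 256/3 ≈ 85.333, a bounded constant. In this regime the triangle count is asymptotically Poisson(c³/6).

E[X] ≈ 83.229; in regime p = Θ(1/n^{1}) E[X] stays bounded (at the triangle threshold p ~ 1/n).


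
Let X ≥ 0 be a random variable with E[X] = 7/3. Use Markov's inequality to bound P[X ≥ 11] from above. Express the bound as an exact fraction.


μ = E[X] = 7/3, a = 11.
Markov: P[X ≥ 11] ≤ μ/a = (7/3)/11 = 7/33.
Numerically: ≈ 0.212.
(Since a = 11 > μ = 2.333, the bound 7/33 is < 1 and informative.)

P[X ≥ 11] ≤ 7/33 ≈ 0.212.


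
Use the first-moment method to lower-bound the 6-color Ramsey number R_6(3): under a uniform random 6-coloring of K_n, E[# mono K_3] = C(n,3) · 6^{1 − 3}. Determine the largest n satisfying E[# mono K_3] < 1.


We need C(n, 3) · 6^{1 − 3} < 1, i.e. C(n, 3) < 6^{3 − 1} = 36.
Check values of n near the boundary:
  n = 3: C(3, 3) = 1; 1 < 36? YES
  n = 4: C(4, 3) = 4; 4 < 36? YES
  n = 5: C(5, 3) = 10; 10 < 36? YES
  n = 6: C(6, 3) = 20; 20 < 36? YES
  n = 7: C(7, 3) = 35; 35 < 36? YES
  n = 8: C(8, 3) = 56; 56 < 36? NO
  n = 9: C(9, 3) = 84; 84 < 36? NO
  n = 10: C(10, 3) = 120; 120 < 36? NO
The largest n with C(n, 3) < 36 is n = 7 (where E[X] = 35/36 ≈ 0.9722). Hence R_6(3) > 7, i.e. R_6(3) ≥ 8.

Largest n = 7; hence R_6(3) > 7.


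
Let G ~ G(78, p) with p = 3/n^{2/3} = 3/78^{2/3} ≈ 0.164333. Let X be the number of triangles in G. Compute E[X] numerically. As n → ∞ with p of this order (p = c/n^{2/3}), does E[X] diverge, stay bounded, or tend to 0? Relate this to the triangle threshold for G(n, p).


Number of potential triangles: C(78, 3) = 76076.
Each occurs with probability p³ ≈ (0.164333)³ ≈ 4.43786982e-03.
By linearity: E[X] = C(78, 3)·p³ ≈ 76076 · 4.43786982e-03 ≈ 337.615385.
Since α = 2/3 < 1, p = c/n^{2/3} ≫ 1/n is above the triangle threshold p ~ 1/n. Asymptotically E[X] ~ (c³/6)·n^{3(1−α)} = (3³/6)·n^{1} → ∞; triangles are abundant w.h.p.

E[X] ≈ 337.615385; in regime p = Θ(1/n^{2/3}) E[X] diverges (above the triangle threshold p ~ 1/n).


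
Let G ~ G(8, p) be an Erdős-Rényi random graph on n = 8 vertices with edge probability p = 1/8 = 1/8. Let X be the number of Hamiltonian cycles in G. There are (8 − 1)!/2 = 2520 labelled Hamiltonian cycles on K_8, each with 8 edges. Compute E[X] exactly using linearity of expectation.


K_8 has (8 − 1)!/2 = 2520 labelled Hamiltonian cycles.
For each such Hamiltonian cycle H, let X_H = 1 if all 8 edges of H are present in G. Then P[X_H = 1] = p^{8} = (1/8)^{8} = 1/16777216.
By linearity of expectation: E[X] = Σ_H E[X_H] = 2520 · p^{8} = 2520 · 1/16777216 = 315/2097152.
Numerically: E[X] ≈ 0.000150204.

E[X] = 2520 · (1/8)^{8} = 315/2097152 ≈ 0.000150204.


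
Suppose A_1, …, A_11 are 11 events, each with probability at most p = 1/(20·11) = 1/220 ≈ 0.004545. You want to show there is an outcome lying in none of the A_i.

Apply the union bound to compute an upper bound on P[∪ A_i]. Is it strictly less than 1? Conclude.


Union bound: P[∪_{i=1}^{11} A_i] ≤ Σ_i P[A_i] ≤ 11·p = 11·(1/220) = 1/20.
Numerically: 1/20 ≈ 0.050000.
Is 1/20 < 1? YES.
Since P[∪ A_i] ≤ 1/20 < 1, the complement has P[∩ A_i^c] ≥ 1 − 1/20 = 19/20 > 0, so some outcome avoids every A_i.

11·p = 1/20 ≈ 0.050000; existence CERTIFIED by the union bound.


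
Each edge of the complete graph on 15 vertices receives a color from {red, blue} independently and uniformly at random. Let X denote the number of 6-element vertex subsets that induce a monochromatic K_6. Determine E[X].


Let X = Σ_S X_S over the C(15, 6) = 5005 subsets S of size 6, where X_S = 1 if the K_6 on S is monochromatic.
For a fixed S, the K_6 on S has C(6, 2) = 15 edges. P[all 15 edges red] = (1/2)^15, and likewise for blue, so P[monochromatic] = 2·(1/2)^15 = 2^{1 − 15} = 1/16384.
By linearity of expectation: E[X] = C(15, 6) · 2^{1 − 15} = 5005 · 1/16384 = 5005/16384.
Numerically: E[X] ≈ 0.30548.

E[X] = C(15,6)·2^(1−C(6,2)) = 5005/16384 ≈ 0.30548.


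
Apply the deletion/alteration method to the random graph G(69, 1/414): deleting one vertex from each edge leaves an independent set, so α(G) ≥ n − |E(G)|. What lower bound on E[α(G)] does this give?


E[|E(G)|] = C(69, 2)·p = 2346 · (1/414) = 17/3.
E[α(G)] ≥ n − E[|E(G)|] = 69 − 17/3 = 190/3.
Numerically: ≈ 63.333.
(This is only a lower bound; the true E[α(G)] may be larger.)

E[α(G)] ≥ 190/3 ≈ 63.333.


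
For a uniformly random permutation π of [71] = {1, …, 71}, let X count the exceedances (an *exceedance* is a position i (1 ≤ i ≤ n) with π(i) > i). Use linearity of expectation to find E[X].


Write X = Σ_{i=1}^{71} X_i, where X_i = 1_{π(i) > i}.
For each fixed i, π(i) is uniform over {1, …, 71} (marginal of a uniform permutation), so P[π(i) > i] = (n − i)/n. Summing: Σ_{i=1}^{71} (n − i)/n = (0 + 1 + … + 70)/71 = 71(71 − 1)/(2·71) = (71 − 1)/2.
Hence E[X] = Σ_{i=1}^{71} (71 − i)/71 = 35 ≈ 35.00000.

E[X] = 35 = 35.00000.


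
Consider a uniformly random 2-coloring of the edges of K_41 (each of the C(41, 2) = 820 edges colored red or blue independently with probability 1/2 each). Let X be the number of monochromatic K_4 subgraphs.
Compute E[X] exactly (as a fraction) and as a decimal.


Let X = Σ_S X_S over the C(41, 4) = 101270 subsets S of size 4, where X_S = 1 if the K_4 on S is monochromatic.
For a fixed S, the K_4 on S has C(4, 2) = 6 edges. P[all 6 edges red] = (1/2)^6, and likewise for blue, so P[monochromatic] = 2·(1/2)^6 = 2^{1 − 6} = 1/32.
Summing: E[X] = C(41, 4) · 2^{1 − 6} = 101270 · 1/32 = 50635/16.
Numerically: E[X] ≈ 3164.687500.

E[X] = C(41,4)·2^(1−C(4,2)) = 50635/16 ≈ 3164.687500.


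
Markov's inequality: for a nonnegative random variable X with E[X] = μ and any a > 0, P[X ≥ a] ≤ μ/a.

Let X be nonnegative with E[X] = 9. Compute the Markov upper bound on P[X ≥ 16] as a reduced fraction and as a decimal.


μ = E[X] = 9, a = 16.
Markov: P[X ≥ 16] ≤ μ/a = (9)/16 = 9/16.
Numerically: ≈ 0.56250.
(Since a = 16 > μ = 9.00000, the bound 9/16 is < 1 and informative.)

P[X ≥ 16] ≤ 9/16 ≈ 0.56250.


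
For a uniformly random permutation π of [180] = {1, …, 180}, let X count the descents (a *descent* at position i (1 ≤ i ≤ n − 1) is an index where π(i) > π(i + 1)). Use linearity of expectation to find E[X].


Write X = Σ X_I over i = 1, …, 179, with X_I the indicator of one descent.
There are 179 indicators.
For each fixed i, the pair (π(i), π(i+1)) is a uniformly random ordered pair of distinct values from {1, …, 180}; by symmetry P[π(i) > π(i+1)] = 1/2.
By linearity: E[X] = 179 · (1/2) = (180 − 1) · (1/2) = 179/2 ≈ 89.5000.

E[X] = 179/2 = 89.5000.
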